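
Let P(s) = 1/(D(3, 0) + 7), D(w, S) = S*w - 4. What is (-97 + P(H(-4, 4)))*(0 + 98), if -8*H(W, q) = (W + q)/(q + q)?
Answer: -28420/3 ≈ -9473.3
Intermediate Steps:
H(W, q) = -(W + q)/(16*q) (H(W, q) = -(W + q)/(8*(q + q)) = -(W + q)/(8*(2*q)) = -(W + q)*1/(2*q)/8 = -(W + q)/(16*q))
D(w, S) = -4 + S*w
P(s) = ⅓ (P(s) = 1/((-4 + 0*3) + 7) = 1/((-4 + 0) + 7) = 1/(-4 + 7) = 1/3 = ⅓)
(-97 + P(H(-4, 4)))*(0 + 98) = (-97 + ⅓)*(0 + 98) = -290/3*98 = -28420/3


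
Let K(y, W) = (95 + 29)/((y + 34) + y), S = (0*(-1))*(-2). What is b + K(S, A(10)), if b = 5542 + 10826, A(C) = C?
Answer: 278318/17 ≈ 16372.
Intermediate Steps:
S = 0 (S = 0*(-2) = 0)
K(y, W) = 124/(34 + 2*y) (K(y, W) = 124/((34 + y) + y) = 124/(34 + 2*y))
b = 16368
b + K(S, A(10)) = 16368 + 62/(17 + 0) = 16368 + 62/17 = 278318/17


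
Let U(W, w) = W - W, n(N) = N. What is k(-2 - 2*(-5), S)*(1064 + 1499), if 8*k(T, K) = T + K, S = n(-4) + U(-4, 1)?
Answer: 2563/2 ≈ 1281.5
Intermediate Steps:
U(W, w) = 0
S = -4 (S = -4 + 0 = -4)
k(T, K) = K/8 + T/8 (k(T, K) = (T + K)/8 = (K + T)/8 = K/8 + T/8)
k(-2 - 2*(-5), S)*(1064 + 1499) = ((1/8)*(-4) + (-2 - 2*(-5))/8)*(1064 + 1499) = (-1/2 + (-2 + 10)/8)*2563 = (-1/2 + (1/8)*8)*2563 = (-1/2 + 1)*2563 = (1/2)*2563 = 2563/2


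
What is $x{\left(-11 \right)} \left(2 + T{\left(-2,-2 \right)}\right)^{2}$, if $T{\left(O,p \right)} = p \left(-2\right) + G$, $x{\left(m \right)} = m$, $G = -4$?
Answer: $-44$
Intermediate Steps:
$T{\left(O,p \right)} = -4 - 2 p$ ($T{\left(O,p \right)} = p \left(-2\right) - 4 = - 2 p - 4 = -4 - 2 p$)
$x{\left(-11 \right)} \left(2 + T{\left(-2,-2 \right)}\right)^{2} = - 11 \left(2 - 0\right)^{2} = - 11 \left(2 + \left(-4 + 4\right)\right)^{2} = - 11 \left(2 + 0\right)^{2} = - 11 \cdot 2^{2} = \left(-11\right) 4 = -44$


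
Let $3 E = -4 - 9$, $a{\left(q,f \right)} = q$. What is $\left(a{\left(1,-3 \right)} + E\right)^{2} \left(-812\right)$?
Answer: $- \frac{81200}{9} \approx -9022.2$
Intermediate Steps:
$E = - \frac{13}{3}$ ($E = \frac{-4 - 9}{3} = \frac{1}{3} \left(-13\right) = - \frac{13}{3} \approx -4.3333$)
$\left(a{\left(1,-3 \right)} + E\right)^{2} \left(-812\right) = \left(1 - \frac{13}{3}\right)^{2} \left(-812\right) = \left(- \frac{10}{3}\right)^{2} \left(-812\right) = \frac{100}{9} \left(-812\right) = - \frac{81200}{9}$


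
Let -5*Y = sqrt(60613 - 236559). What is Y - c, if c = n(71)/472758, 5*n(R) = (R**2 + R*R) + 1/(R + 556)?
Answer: -1264283/296419266 - I*sqrt(175946)/5 ≈ -0.0042652 - 83.892*I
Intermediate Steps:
Y = -I*sqrt(175946)/5 (Y = -sqrt(60613 - 236559)/5 = -I*sqrt(175946)/5 ≈ -83.892*I)
n(R) = 1/(5*(556 + R)) + 2*R**2/5 (n(R) = ((R**2 + R*R) + 1/(R + 556))/5 = ((R**2 + R**2) + 1/(556 + R))/5 = (2*R**2 + 1/(556 + R))/5 = (1/(556 + R) + 2*R**2)/5 = 1/(5*(556 + R)) + 2*R**2/5)
c = 1264283/296419266 (c = ((1 + 2*71**3 + 1112*71**2)/(5*(556 + 71)))/472758 = ((1/5)*(1 + 2*357911 + 1112*5041)/627)*(1/472758) = ((1/5)*(1/627)*(1 + 715822 + 5605592))*(1/472758) = ((1/5)*(1/627)*6321415)*(1/472758) = (1264283/627)*(1/472758) = 1264283/296419266 ≈ 0.0042652)
Y - c = -I*sqrt(175946)/5 - 1*1264283/296419266 = -I*sqrt(175946)/5 - 1264283/296419266 = -1264283/296419266 - I*sqrt(175946)/5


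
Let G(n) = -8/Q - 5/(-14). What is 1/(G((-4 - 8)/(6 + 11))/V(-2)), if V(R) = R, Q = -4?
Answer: -28/33 ≈ -0.84848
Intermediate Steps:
G(n) = 33/14 (G(n) = -8/(-4) - 5/(-14) = -8*(-¼) - 5*(-1/14) = 2 + 5/14 = 33/14)
1/(G((-4 - 8)/(6 + 11))/V(-2)) = 1/((33/14)/(-2)) = 1/((33/14)*(-½)) = 1/(-33/28) = -28/33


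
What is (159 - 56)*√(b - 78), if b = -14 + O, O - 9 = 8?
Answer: 515*I*√3 ≈ 892.01*I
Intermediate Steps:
O = 17 (O = 9 + 8 = 17)
b = 3 (b = -14 + 17 = 3)
(159 - 56)*√(b - 78) = (159 - 56)*√(3 - 78) = 103*√(-75) = 103*(5*I*√3) = 515*I*√3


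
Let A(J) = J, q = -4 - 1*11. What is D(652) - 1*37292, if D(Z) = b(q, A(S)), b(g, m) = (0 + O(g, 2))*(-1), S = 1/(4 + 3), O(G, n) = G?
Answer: -37277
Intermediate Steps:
q = -15 (q = -4 - 11 = -15)
S = 1/7 ≈ 0.14286
b(g, m) = -g (b(g, m) = (0 + g)*(-1) = g*(-1) = -g)
D(Z) = 15 (D(Z) = -1*(-15) = 15)
D(652) - 1*37292 = 15 - 1*37292 = 15 - 37292 = -37277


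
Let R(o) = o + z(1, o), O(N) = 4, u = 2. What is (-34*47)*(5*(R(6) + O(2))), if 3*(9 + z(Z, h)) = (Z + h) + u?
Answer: -31960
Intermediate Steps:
z(Z, h) = -25/3 + Z/3 + h/3 (z(Z, h) = -9 + ((Z + h) + 2)/3 = -9 + (2 + Z + h)/3 = -9 + (⅔ + Z/3 + h/3) = -25/3 + Z/3 + h/3)
R(o) = -8 + 4*o/3 (R(o) = o + (-25/3 + (⅓)*1 + o/3) = o + (-25/3 + ⅓ + o/3) = o + (-8 + o/3) = -8 + 4*o/3)
(-34*47)*(5*(R(6) + O(2))) = (-34*47)*(5*((-8 + (4/3)*6) + 4)) = -7990*((-8 + 8) + 4) = -7990*(0 + 4) = -7990*4 = -1598*20 = -31960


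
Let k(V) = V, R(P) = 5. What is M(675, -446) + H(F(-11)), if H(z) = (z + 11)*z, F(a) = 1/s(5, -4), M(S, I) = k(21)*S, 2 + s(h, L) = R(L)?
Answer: 127609/9 ≈ 14179.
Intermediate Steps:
s(h, L) = 3 (s(h, L) = -2 + 5 = 3)
M(S, I) = 21*S
F(a) = 1/3
H(z) = z*(11 + z) (H(z) = (11 + z)*z = z*(11 + z))
M(675, -446) + H(F(-11)) = 21*675 + (11 + 1/3)/3 = 14175 + (1/3)*(34/3) = 14175 + 34/9 = 127609/9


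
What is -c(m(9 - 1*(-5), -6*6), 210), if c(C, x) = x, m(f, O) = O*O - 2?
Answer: -210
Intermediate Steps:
m(f, O) = -2 + O² (m(f, O) = O² - 2 = -2 + O²)
-c(m(9 - 1*(-5), -6*6), 210) = -1*210 = -210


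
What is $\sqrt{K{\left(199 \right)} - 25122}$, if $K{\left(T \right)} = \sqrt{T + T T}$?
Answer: $\sqrt{-25122 + 10 \sqrt{398}} \approx 157.87 i$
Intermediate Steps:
$K{\left(T \right)} = \sqrt{T + T^{2}}$
$\sqrt{K{\left(199 \right)} - 25122} = \sqrt{\sqrt{199 \left(1 + 199\right)} - 25122} = \sqrt{\sqrt{199 \cdot 200} - 25122} = \sqrt{\sqrt{39800} - 25122} = \sqrt{10 \sqrt{398} - 25122} = \sqrt{-25122 + 10 \sqrt{398}}$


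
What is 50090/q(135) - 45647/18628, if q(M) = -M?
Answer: -187847773/502956 ≈ -373.49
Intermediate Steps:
50090/q(135) - 45647/18628 = 50090/((-1*135)) - 45647/18628 = 50090/(-135) - 45647*1/18628 = 50090*(-1/135) - 45647/18628 = -10018/27 - 45647/18628 = -187847773/502956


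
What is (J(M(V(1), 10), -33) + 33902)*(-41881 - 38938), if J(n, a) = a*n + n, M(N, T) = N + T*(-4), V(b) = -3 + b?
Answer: -2848546474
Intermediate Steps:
M(N, T) = N - 4*T
J(n, a) = n + a*n
(J(M(V(1), 10), -33) + 33902)*(-41881 - 38938) = (((-3 + 1) - 4*10)*(1 - 33) + 33902)*(-41881 - 38938) = ((-2 - 40)*(-32) + 33902)*(-80819) = (-42*(-32) + 33902)*(-80819) = (1344 + 33902)*(-80819) = 35246*(-80819) = -2848546474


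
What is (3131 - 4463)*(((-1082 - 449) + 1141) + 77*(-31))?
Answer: 3698964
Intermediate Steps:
(3131 - 4463)*(((-1082 - 449) + 1141) + 77*(-31)) = -1332*((-1531 + 1141) - 2387) = -1332*(-390 - 2387) = -1332*(-2777) = 3698964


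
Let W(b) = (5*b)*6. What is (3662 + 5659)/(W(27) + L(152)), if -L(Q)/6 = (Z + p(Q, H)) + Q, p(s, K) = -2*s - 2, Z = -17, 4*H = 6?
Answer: 3107/612 ≈ 5.0768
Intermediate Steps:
H = 3/2 (H = (1/4)*6 = 3/2 ≈ 1.5000)
p(s, K) = -2 - 2*s
W(b) = 30*b
L(Q) = 114 + 6*Q (L(Q) = -6*((-17 + (-2 - 2*Q)) + Q) = -6*((-19 - 2*Q) + Q) = -6*(-19 - Q) = 114 + 6*Q)
(3662 + 5659)/(W(27) + L(152)) = (3662 + 5659)/(30*27 + (114 + 6*152)) = 9321/(810 + (114 + 912)) = 9321/(810 + 1026) = 9321/1836 = 9321*(1/1836) = 3107/612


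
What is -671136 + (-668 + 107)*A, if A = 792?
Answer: -1115448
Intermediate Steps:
-671136 + (-668 + 107)*A = -671136 + (-668 + 107)*792 = -671136 - 561*792 = -671136 - 444312 = -1115448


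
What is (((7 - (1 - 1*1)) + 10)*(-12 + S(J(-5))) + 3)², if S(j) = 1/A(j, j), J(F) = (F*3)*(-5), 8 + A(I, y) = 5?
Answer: 384400/9 ≈ 42711.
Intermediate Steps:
A(I, y) = -3 (A(I, y) = -8 + 5 = -3)
J(F) = -15*F (J(F) = (3*F)*(-5) = -15*F)
S(j) = -⅓ (S(j) = 1/(-3) = -⅓)
(((7 - (1 - 1*1)) + 10)*(-12 + S(J(-5))) + 3)² = (((7 - (1 - 1*1)) + 10)*(-12 - ⅓) + 3)² = (((7 - (1 - 1)) + 10)*(-37/3) + 3)² = (((7 - 1*0) + 10)*(-37/3) + 3)² = (((7 + 0) + 10)*(-37/3) + 3)² = ((7 + 10)*(-37/3) + 3)² = (17*(-37/3) + 3)² = (-629/3 + 3)² = (-620/3)² = 384400/9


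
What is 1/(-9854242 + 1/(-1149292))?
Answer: -1149292/11325401496665 ≈ -1.0148e-7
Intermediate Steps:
1/(-9854242 + 1/(-1149292)) = 1/(-9854242 - 1/1149292) = 1/(-11325401496665/1149292) = -1149292/11325401496665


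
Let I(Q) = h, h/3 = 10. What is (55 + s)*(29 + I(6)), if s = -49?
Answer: 354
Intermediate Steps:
h = 30 (h = 3*10 = 30)
I(Q) = 30
(55 + s)*(29 + I(6)) = (55 - 49)*(29 + 30) = 6*59 = 354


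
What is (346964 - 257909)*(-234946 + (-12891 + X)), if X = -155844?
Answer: -35949811455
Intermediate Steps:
(346964 - 257909)*(-234946 + (-12891 + X)) = (346964 - 257909)*(-234946 + (-12891 - 155844)) = 89055*(-234946 - 168735) = 89055*(-403681) = -35949811455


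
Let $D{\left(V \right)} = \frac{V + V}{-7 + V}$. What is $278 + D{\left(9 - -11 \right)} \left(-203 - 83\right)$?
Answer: $-602$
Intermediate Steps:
$D{\left(V \right)} = \frac{2 V}{-7 + V}$
$278 + D{\left(9 - -11 \right)} \left(-203 - 83\right) = 278 + \frac{2 \left(9 - -11\right)}{-7 + \left(9 - -11\right)} \left(-203 - 83\right) = 278 + \frac{2 \left(9 + 11\right)}{-7 + \left(9 + 11\right)} \left(-203 - 83\right) = 278 + 2 \cdot 20 \frac{1}{-7 + 20} \left(-286\right) = 278 + 2 \cdot 20 \cdot \frac{1}{13} \left(-286\right) = 278 + \frac{40}{13} \left(-286\right) = 278 - 880 = -602$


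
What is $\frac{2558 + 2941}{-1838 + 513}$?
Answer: $- \frac{5499}{1325} \approx -4.1502$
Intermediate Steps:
$\frac{2558 + 2941}{-1838 + 513} = \frac{5499}{-1325} = 5499 \left(- \frac{1}{1325}\right) = - \frac{5499}{1325}$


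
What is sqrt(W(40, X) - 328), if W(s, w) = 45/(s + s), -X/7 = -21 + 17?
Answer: 13*I*sqrt(31)/4 ≈ 18.095*I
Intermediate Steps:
X = 28 (X = -7*(-21 + 17) = -7*(-4) = 28)
W(s, w) = 45/(2*s) (W(s, w) = 45/((2*s)) = 45*(1/(2*s)) = 45/(2*s))
sqrt(W(40, X) - 328) = sqrt((45/2)/40 - 328) = sqrt((45/2)*(1/40) - 328) = sqrt(9/16 - 328) = sqrt(-5239/16) = 13*I*sqrt(31)/4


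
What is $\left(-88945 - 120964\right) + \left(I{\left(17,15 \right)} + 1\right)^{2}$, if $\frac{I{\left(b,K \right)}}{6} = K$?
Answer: $-201628$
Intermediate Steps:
$I{\left(b,K \right)} = 6 K$
$\left(-88945 - 120964\right) + \left(I{\left(17,15 \right)} + 1\right)^{2} = \left(-88945 - 120964\right) + \left(6 \cdot 15 + 1\right)^{2} = \left(-88945 - 120964\right) + \left(90 + 1\right)^{2} = -209909 + 91^{2} = -209909 + 8281 = -201628$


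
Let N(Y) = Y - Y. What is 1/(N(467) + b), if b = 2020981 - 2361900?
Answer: -1/340919 ≈ -2.9332e-6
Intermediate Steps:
b = -340919
N(Y) = 0
1/(N(467) + b) = 1/(0 - 340919) = 1/(-340919) = -1/340919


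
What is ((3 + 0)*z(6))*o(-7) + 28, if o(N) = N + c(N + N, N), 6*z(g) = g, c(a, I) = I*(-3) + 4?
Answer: 82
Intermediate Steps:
c(a, I) = 4 - 3*I (c(a, I) = -3*I + 4 = 4 - 3*I)
z(g) = g/6
o(N) = 4 - 2*N (o(N) = N + (4 - 3*N) = 4 - 2*N)
((3 + 0)*z(6))*o(-7) + 28 = ((3 + 0)*((1/6)*6))*(4 - 2*(-7)) + 28 = (3*1)*(4 + 14) + 28 = 3*18 + 28 = 54 + 28 = 82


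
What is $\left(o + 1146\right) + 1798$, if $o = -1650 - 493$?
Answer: $801$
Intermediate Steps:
$o = -2143$
$\left(o + 1146\right) + 1798 = \left(-2143 + 1146\right) + 1798 = -997 + 1798 = 801$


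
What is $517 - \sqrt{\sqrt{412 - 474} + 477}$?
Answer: $517 - \sqrt{477 + i \sqrt{62}} \approx 495.16 - 0.18026 i$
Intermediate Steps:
$517 - \sqrt{\sqrt{412 - 474} + 477} = 517 - \sqrt{\sqrt{-62} + 477} = 517 - \sqrt{i \sqrt{62} + 477} = 517 - \sqrt{477 + i \sqrt{62}}$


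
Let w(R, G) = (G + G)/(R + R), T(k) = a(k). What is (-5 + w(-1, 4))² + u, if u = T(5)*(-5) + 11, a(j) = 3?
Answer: 77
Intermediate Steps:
T(k) = 3
w(R, G) = G/R (w(R, G) = (2*G)/((2*R)) = (2*G)*(1/(2*R)) = G/R)
u = -4 (u = 3*(-5) + 11 = -15 + 11 = -4)
(-5 + w(-1, 4))² + u = (-5 + 4/(-1))² - 4 = (-5 + 4*(-1))² - 4 = (-5 - 4)² - 4 = (-9)² - 4 = 81 - 4 = 77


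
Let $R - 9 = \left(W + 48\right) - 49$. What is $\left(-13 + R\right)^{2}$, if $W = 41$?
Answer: $1296$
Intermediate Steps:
$R = 49$ ($R = 9 + \left(\left(41 + 48\right) - 49\right) = 9 + \left(89 - 49\right) = 9 + 40 = 49$)
$\left(-13 + R\right)^{2} = \left(-13 + 49\right)^{2} = 36^{2} = 1296$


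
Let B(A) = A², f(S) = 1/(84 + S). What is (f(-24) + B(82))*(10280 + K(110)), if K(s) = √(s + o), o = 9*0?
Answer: 207368674/3 + 403441*√110/60 ≈ 6.9193e+7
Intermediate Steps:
o = 0
K(s) = √s (K(s) = √(s + 0) = √s)
(f(-24) + B(82))*(10280 + K(110)) = (1/(84 - 24) + 82²)*(10280 + √110) = (1/60 + 6724)*(10280 + √110) = 403441*(10280 + √110)/60 = 207368674/3 + 403441*√110/60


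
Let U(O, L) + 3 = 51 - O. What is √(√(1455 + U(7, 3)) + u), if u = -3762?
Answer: √(-3762 + 2*√374) ≈ 61.019*I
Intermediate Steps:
U(O, L) = 48 - O (U(O, L) = -3 + (51 - O) = 48 - O)
√(√(1455 + U(7, 3)) + u) = √(√(1455 + (48 - 1*7)) - 3762) = √(√(1455 + (48 - 7)) - 3762) = √(√(1455 + 41) - 3762) = √(√1496 - 3762) = √(2*√374 - 3762) = √(-3762 + 2*√374)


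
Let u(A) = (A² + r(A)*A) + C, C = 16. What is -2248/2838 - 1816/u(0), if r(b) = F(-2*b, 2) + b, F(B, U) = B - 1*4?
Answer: -324361/2838 ≈ -114.29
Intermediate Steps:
F(B, U) = -4 + B (F(B, U) = B - 4 = -4 + B)
r(b) = -4 - b (r(b) = (-4 - 2*b) + b = -4 - b)
u(A) = 16 + A² + A*(-4 - A) (u(A) = (A² + (-4 - A)*A) + 16 = (A² + A*(-4 - A)) + 16 = 16 + A² + A*(-4 - A))
-2248/2838 - 1816/u(0) = -2248/2838 - 1816/(16 - 4*0) = -2248*1/2838 - 1816/(16 + 0) = -1124/1419 - 1816/16 = -1124/1419 - 1816*1/16 = -1124/1419 - 227/2 = -324361/2838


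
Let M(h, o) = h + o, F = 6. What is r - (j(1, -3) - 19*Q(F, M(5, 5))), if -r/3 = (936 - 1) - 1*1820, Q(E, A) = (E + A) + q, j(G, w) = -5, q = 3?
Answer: 3021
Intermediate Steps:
Q(E, A) = 3 + A + E (Q(E, A) = (E + A) + 3 = (A + E) + 3 = 3 + A + E)
r = 2655 (r = -3*((936 - 1) - 1*1820) = -3*(935 - 1820) = -3*(-885) = 2655)
r - (j(1, -3) - 19*Q(F, M(5, 5))) = 2655 - (-5 - 19*(3 + (5 + 5) + 6)) = 2655 - (-5 - 19*(3 + 10 + 6)) = 2655 - (-5 - 19*19) = 2655 - (-5 - 361) = 2655 - 1*(-366) = 2655 + 366 = 3021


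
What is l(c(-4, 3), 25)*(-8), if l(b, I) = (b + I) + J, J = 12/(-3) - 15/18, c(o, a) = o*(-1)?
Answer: -580/3 ≈ -193.33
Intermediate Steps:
c(o, a) = -o
J = -29/6 (J = 12*(-⅓) - 15*1/18 = -4 - ⅚ = -29/6 ≈ -4.8333)
l(b, I) = -29/6 + I + b (l(b, I) = (b + I) - 29/6 = (I + b) - 29/6 = -29/6 + I + b)
l(c(-4, 3), 25)*(-8) = (-29/6 + 25 - 1*(-4))*(-8) = (-29/6 + 25 + 4)*(-8) = (145/6)*(-8) = -580/3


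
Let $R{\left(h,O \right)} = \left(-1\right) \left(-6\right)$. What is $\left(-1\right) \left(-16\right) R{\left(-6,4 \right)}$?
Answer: $96$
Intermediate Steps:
$R{\left(h,O \right)} = 6$
$\left(-1\right) \left(-16\right) R{\left(-6,4 \right)} = \left(-1\right) \left(-16\right) 6 = 16 \cdot 6 = 96$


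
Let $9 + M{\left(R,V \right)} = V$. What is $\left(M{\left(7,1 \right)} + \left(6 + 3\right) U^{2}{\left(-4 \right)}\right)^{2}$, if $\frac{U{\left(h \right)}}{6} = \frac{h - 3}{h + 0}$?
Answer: $\frac{15499969}{16} \approx 9.6875 \cdot 10^{5}$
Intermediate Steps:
$U{\left(h \right)} = \frac{6 \left(-3 + h\right)}{h}$ ($U{\left(h \right)} = 6 \frac{h - 3}{h + 0} = 6 \frac{-3 + h}{h} = \frac{6 \left(-3 + h\right)}{h}$)
$M{\left(R,V \right)} = -9 + V$
$\left(M{\left(7,1 \right)} + \left(6 + 3\right) U^{2}{\left(-4 \right)}\right)^{2} = \left(\left(-9 + 1\right) + \left(6 + 3\right) \left(6 - \frac{18}{-4}\right)^{2}\right)^{2} = \left(-8 + 9 \left(6 - - \frac{9}{2}\right)^{2}\right)^{2} = \left(-8 + 9 \left(6 + \frac{9}{2}\right)^{2}\right)^{2} = \left(-8 + 9 \left(\frac{21}{2}\right)^{2}\right)^{2} = \left(-8 + 9 \cdot \frac{441}{4}\right)^{2} = \left(-8 + \frac{3969}{4}\right)^{2} = \left(\frac{3937}{4}\right)^{2} = \frac{15499969}{16}$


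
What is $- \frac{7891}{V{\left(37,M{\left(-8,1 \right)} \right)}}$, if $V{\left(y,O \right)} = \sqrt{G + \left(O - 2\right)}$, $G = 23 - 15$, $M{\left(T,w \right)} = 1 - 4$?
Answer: $- \frac{7891 \sqrt{3}}{3} \approx -4555.9$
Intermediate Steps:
$M{\left(T,w \right)} = -3$ ($M{\left(T,w \right)} = 1 - 4 = -3$)
$G = 8$
$V{\left(y,O \right)} = \sqrt{6 + O}$ ($V{\left(y,O \right)} = \sqrt{8 + \left(O - 2\right)} = \sqrt{8 + \left(-2 + O\right)} = \sqrt{6 + O}$)
$- \frac{7891}{V{\left(37,M{\left(-8,1 \right)} \right)}} = - \frac{7891}{\sqrt{6 - 3}} = - \frac{7891}{\sqrt{3}} = - 7891 \frac{\sqrt{3}}{3} = - \frac{7891 \sqrt{3}}{3}$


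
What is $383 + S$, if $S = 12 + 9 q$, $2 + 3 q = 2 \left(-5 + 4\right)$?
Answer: $383$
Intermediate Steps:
$q = - \frac{4}{3}$ ($q = - \frac{2}{3} + \frac{2 \left(-5 + 4\right)}{3} = - \frac{2}{3} + \frac{2 \left(-1\right)}{3} = - \frac{2}{3} + \frac{1}{3} \left(-2\right) = - \frac{2}{3} - \frac{2}{3} = - \frac{4}{3} \approx -1.3333$)
$S = 0$ ($S = 12 + 9 \left(- \frac{4}{3}\right) = 12 - 12 = 0$)
$383 + S = 383 + 0 = 383$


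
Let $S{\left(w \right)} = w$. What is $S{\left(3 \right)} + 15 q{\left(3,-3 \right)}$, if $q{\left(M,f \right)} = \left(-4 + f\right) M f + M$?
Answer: $993$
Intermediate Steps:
$q{\left(M,f \right)} = M + M f \left(-4 + f\right)$ ($q{\left(M,f \right)} = M \left(-4 + f\right) f + M = M f \left(-4 + f\right) + M = M + M f \left(-4 + f\right)$)
$S{\left(3 \right)} + 15 q{\left(3,-3 \right)} = 3 + 15 \cdot 3 \left(1 + \left(-3\right)^{2} - -12\right) = 3 + 15 \cdot 3 \left(1 + 9 + 12\right) = 3 + 15 \cdot 3 \cdot 22 = 3 + 15 \cdot 66 = 3 + 990 = 993$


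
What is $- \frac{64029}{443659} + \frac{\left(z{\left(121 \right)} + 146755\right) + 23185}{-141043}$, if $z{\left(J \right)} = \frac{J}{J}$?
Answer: $- \frac{84426696366}{62574996337} \approx -1.3492$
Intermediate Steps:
$z{\left(J \right)} = 1$
$- \frac{64029}{443659} + \frac{\left(z{\left(121 \right)} + 146755\right) + 23185}{-141043} = - \frac{64029}{443659} + \frac{\left(1 + 146755\right) + 23185}{-141043} = \left(-64029\right) \frac{1}{443659} + \left(146756 + 23185\right) \left(- \frac{1}{141043}\right) = - \frac{64029}{443659} + 169941 \left(- \frac{1}{141043}\right) = - \frac{64029}{443659} - \frac{169941}{141043} = - \frac{84426696366}{62574996337}$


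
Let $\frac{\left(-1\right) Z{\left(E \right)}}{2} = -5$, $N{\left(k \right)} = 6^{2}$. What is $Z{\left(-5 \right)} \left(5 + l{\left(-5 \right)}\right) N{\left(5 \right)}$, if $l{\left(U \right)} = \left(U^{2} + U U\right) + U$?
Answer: $18000$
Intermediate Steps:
$N{\left(k \right)} = 36$
$Z{\left(E \right)} = 10$ ($Z{\left(E \right)} = \left(-2\right) \left(-5\right) = 10$)
$l{\left(U \right)} = U + 2 U^{2}$ ($l{\left(U \right)} = \left(U^{2} + U^{2}\right) + U = 2 U^{2} + U = U + 2 U^{2}$)
$Z{\left(-5 \right)} \left(5 + l{\left(-5 \right)}\right) N{\left(5 \right)} = 10 \left(5 - 5 \left(1 + 2 \left(-5\right)\right)\right) 36 = 10 \left(5 - 5 \left(1 - 10\right)\right) 36 = 10 \left(5 - -45\right) 36 = 10 \left(5 + 45\right) 36 = 10 \cdot 50 \cdot 36 = 500 \cdot 36 = 18000$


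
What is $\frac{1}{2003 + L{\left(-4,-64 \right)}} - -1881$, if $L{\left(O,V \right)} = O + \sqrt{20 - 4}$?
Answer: $\frac{3767644}{2003} \approx 1881.0$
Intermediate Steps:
$L{\left(O,V \right)} = 4 + O$ ($L{\left(O,V \right)} = O + \sqrt{16} = O + 4 = 4 + O$)
$\frac{1}{2003 + L{\left(-4,-64 \right)}} - -1881 = \frac{1}{2003 + \left(4 - 4\right)} - -1881 = \frac{1}{2003 + 0} + 1881 = \frac{1}{2003} + 1881 = \frac{3767644}{2003}$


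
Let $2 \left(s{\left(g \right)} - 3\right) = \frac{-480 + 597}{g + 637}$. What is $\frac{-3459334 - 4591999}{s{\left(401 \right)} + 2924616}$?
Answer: $- \frac{5571522436}{2023836387} \approx -2.753$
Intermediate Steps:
$s{\left(g \right)} = 3 + \frac{117}{2 \left(637 + g\right)}$ ($s{\left(g \right)} = 3 + \frac{\left(-480 + 597\right) \frac{1}{g + 637}}{2} = 3 + \frac{117 \frac{1}{637 + g}}{2} = 3 + \frac{117}{2 \left(637 + g\right)}$)
$\frac{-3459334 - 4591999}{s{\left(401 \right)} + 2924616} = \frac{-3459334 - 4591999}{\frac{3 \left(1313 + 2 \cdot 401\right)}{2 \left(637 + 401\right)} + 2924616} = - \frac{8051333}{\frac{3 \left(1313 + 802\right)}{2 \cdot 1038} + 2924616} = - \frac{8051333}{\frac{3}{2} \cdot \frac{1}{1038} \cdot 2115 + 2924616} = - \frac{8051333}{\frac{2115}{692} + 2924616} = - \frac{8051333}{\frac{2023836387}{692}} = \left(-8051333\right) \frac{692}{2023836387} = - \frac{5571522436}{2023836387}$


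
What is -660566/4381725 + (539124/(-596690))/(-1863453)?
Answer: -24482782127241124/162401884970027775 ≈ -0.15075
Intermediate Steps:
-660566/4381725 + (539124/(-596690))/(-1863453) = -660566*1/4381725 + (539124*(-1/596690))*(-1/1863453) = -660566/4381725 - 269562/298345*(-1/1863453) = -660566/4381725 + 89854/185317295095 = -24482782127241124/162401884970027775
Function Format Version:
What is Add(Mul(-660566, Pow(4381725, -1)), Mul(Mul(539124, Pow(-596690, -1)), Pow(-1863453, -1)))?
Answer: Rational(-24482782127241124, 162401884970027775) ≈ -0.15075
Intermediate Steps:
Add(Mul(-660566, Pow(4381725, -1)), Mul(Mul(539124, Pow(-596690, -1)), Pow(-1863453, -1))) = Add(Mul(-660566, Rational(1, 4381725)), Mul(Mul(539124, Rational(-1, 596690)), Rational(-1, 1863453))) = Add(Rational(-660566, 4381725), Mul(Rational(-269562, 298345), Rational(-1, 1863453))) = Add(Rational(-660566, 4381725), Rational(89854, 185317295095)) = Rational(-24482782127241124, 162401884970027775)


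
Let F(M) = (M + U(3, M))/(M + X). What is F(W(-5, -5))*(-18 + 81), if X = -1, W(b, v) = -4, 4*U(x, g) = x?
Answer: 819/20 ≈ 40.950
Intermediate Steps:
U(x, g) = x/4
F(M) = (¾ + M)/(-1 + M) (F(M) = (M + (¼)*3)/(M - 1) = (M + ¾)/(-1 + M) = (¾ + M)/(-1 + M))
F(W(-5, -5))*(-18 + 81) = ((¾ - 4)/(-1 - 4))*(-18 + 81) = (-13/4/(-5))*63 = -⅕*(-13/4)*63 = (13/20)*63 = 819/20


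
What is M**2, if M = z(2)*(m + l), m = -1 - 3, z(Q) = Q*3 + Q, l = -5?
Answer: 5184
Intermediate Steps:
z(Q) = 4*Q (z(Q) = 3*Q + Q = 4*Q)
m = -4
M = -72 (M = (4*2)*(-4 - 5) = 8*(-9) = -72)
M**2 = (-72)**2 = 5184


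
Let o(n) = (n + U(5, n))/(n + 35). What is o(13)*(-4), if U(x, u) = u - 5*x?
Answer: -1/12 ≈ -0.083333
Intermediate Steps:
o(n) = (-25 + 2*n)/(35 + n) (o(n) = (n + (n - 5*5))/(n + 35) = (n + (n - 25))/(35 + n) = (n + (-25 + n))/(35 + n) = (-25 + 2*n)/(35 + n))
o(13)*(-4) = ((-25 + 2*13)/(35 + 13))*(-4) = ((-25 + 26)/48)*(-4) = ((1/48)*1)*(-4) = (1/48)*(-4) = -1/12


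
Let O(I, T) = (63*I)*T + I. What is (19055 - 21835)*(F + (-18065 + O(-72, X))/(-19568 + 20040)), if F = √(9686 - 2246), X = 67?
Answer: 223824055/118 - 11120*√465 ≈ 1.6570e+6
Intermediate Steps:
F = 4*√465 (F = √7440 = 4*√465 ≈ 86.255)
O(I, T) = I + 63*I*T (O(I, T) = 63*I*T + I = I + 63*I*T)
(19055 - 21835)*(F + (-18065 + O(-72, X))/(-19568 + 20040)) = (19055 - 21835)*(4*√465 + (-18065 - 72*(1 + 63*67))/(-19568 + 20040)) = -2780*(4*√465 + (-18065 - 72*(1 + 4221))/472) = -2780*(4*√465 + (-18065 - 72*4222)*(1/472)) = -2780*(4*√465 + (-18065 - 303984)*(1/472)) = -2780*(4*√465 - 322049*1/472) = -2780*(4*√465 - 322049/472) = -2780*(-322049/472 + 4*√465) = 223824055/118 - 11120*√465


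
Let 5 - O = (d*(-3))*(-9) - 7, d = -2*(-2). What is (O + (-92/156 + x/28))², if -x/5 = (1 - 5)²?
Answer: 737068201/74529 ≈ 9889.7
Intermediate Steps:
d = 4
x = -80 (x = -5*(1 - 5)² = -5*(-4)² = -5*16 = -80)
O = -96 (O = 5 - ((4*(-3))*(-9) - 7) = 5 - (-12*(-9) - 7) = 5 - (108 - 7) = 5 - 1*101 = 5 - 101 = -96)
(O + (-92/156 + x/28))² = (-96 + (-92/156 - 80/28))² = (-96 + (-92*1/156 - 80*1/28))² = (-96 + (-23/39 - 20/7))² = (-96 - 941/273)² = (-27149/273)² = 737068201/74529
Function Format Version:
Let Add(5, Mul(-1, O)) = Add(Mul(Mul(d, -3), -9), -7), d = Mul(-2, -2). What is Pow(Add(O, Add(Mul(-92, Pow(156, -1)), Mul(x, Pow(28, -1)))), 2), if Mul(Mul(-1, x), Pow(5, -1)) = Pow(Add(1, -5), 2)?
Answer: Rational(737068201, 74529) ≈ 9889.7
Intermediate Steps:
d = 4
x = -80 (x = Mul(-5, Pow(Add(1, -5), 2)) = Mul(-5, Pow(-4, 2)) = Mul(-5, 16) = -80)
O = -96 (O = Add(5, Mul(-1, Add(Mul(Mul(4, -3), -9), -7))) = Add(5, Mul(-1, Add(Mul(-12, -9), -7))) = Add(5, Mul(-1, Add(108, -7))) = Add(5, Mul(-1, 101)) = Add(5, -101) = -96)
Pow(Add(O, Add(Mul(-92, Pow(156, -1)), Mul(x, Pow(28, -1)))), 2) = Pow(Add(-96, Add(Mul(-92, Pow(156, -1)), Mul(-80, Pow(28, -1)))), 2) = Pow(Add(-96, Add(Mul(-92, Rational(1, 156)), Mul(-80, Rational(1, 28)))), 2) = Pow(Add(-96, Add(Rational(-23, 39), Rational(-20, 7))), 2) = Pow(Add(-96, Rational(-941, 273)), 2) = Pow(Rational(-27149, 273), 2) = Rational(737068201, 74529)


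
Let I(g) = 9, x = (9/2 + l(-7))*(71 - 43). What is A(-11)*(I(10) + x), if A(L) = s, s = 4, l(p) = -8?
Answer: -356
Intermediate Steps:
A(L) = 4
x = -98 (x = (9/2 - 8)*(71 - 43) = (9*(½) - 8)*28 = (9/2 - 8)*28 = -7/2*28 = -98)
A(-11)*(I(10) + x) = 4*(9 - 98) = 4*(-89) = -356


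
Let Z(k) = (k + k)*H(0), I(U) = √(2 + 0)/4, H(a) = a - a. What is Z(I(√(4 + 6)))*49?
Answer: 0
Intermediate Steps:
H(a) = 0
I(U) = √2/4 (I(U) = √2*(¼) = √2/4)
Z(k) = 0 (Z(k) = (k + k)*0 = (2*k)*0 = 0)
Z(I(√(4 + 6)))*49 = 0*49 = 0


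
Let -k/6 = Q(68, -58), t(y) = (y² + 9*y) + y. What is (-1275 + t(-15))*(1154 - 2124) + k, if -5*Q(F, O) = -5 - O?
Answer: 5820318/5 ≈ 1.1641e+6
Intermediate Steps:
t(y) = y² + 10*y
Q(F, O) = 1 + O/5 (Q(F, O) = -(-5 - O)/5 = 1 + O/5)
k = 318/5 (k = -6*(1 + (⅕)*(-58)) = -6*(1 - 58/5) = -6*(-53/5) = 318/5 ≈ 63.600)
(-1275 + t(-15))*(1154 - 2124) + k = (-1275 - 15*(10 - 15))*(1154 - 2124) + 318/5 = (-1275 - 15*(-5))*(-970) + 318/5 = (-1275 + 75)*(-970) + 318/5 = -1200*(-970) + 318/5 = 1164000 + 318/5 = 5820318/5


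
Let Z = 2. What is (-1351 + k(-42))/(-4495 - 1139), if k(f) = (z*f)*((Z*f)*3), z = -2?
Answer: 22519/5634 ≈ 3.9970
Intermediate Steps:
k(f) = -12*f² (k(f) = (-2*f)*((2*f)*3) = (-2*f)*(6*f) = -12*f²)
(-1351 + k(-42))/(-4495 - 1139) = (-1351 - 12*(-42)²)/(-4495 - 1139) = (-1351 - 12*1764)/(-5634) = (-1351 - 21168)*(-1/5634) = -22519*(-1/5634) = 22519/5634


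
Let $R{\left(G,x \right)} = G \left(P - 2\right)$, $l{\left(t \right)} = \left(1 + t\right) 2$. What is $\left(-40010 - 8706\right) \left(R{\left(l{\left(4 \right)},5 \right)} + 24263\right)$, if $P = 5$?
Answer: $-1183457788$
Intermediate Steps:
$l{\left(t \right)} = 2 + 2 t$
$R{\left(G,x \right)} = 3 G$ ($R{\left(G,x \right)} = G \left(5 - 2\right) = G 3 = 3 G$)
$\left(-40010 - 8706\right) \left(R{\left(l{\left(4 \right)},5 \right)} + 24263\right) = \left(-40010 - 8706\right) \left(3 \left(2 + 2 \cdot 4\right) + 24263\right) = - 48716 \left(3 \left(2 + 8\right) + 24263\right) = - 48716 \left(3 \cdot 10 + 24263\right) = - 48716 \left(30 + 24263\right) = \left(-48716\right) 24293 = -1183457788$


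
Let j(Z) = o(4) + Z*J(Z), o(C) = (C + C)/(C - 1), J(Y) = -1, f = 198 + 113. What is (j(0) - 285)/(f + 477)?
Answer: -847/2364 ≈ -0.35829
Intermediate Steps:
f = 311
o(C) = 2*C/(-1 + C) (o(C) = (2*C)/(-1 + C) = 2*C/(-1 + C))
j(Z) = 8/3 - Z (j(Z) = 2*4/(-1 + 4) + Z*(-1) = 2*4/3 - Z = 2*4*(1/3) - Z = 8/3 - Z)
(j(0) - 285)/(f + 477) = ((8/3 - 1*0) - 285)/(311 + 477) = ((8/3 + 0) - 285)/788 = (8/3 - 285)*(1/788) = -847/3*1/788 = -847/2364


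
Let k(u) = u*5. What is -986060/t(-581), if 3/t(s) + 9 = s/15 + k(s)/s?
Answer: 126412892/9 ≈ 1.4046e+7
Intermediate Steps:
k(u) = 5*u
t(s) = 3/(-4 + s/15) (t(s) = 3/(-9 + (s/15 + (5*s)/s)) = 3/(-9 + (s*(1/15) + 5)) = 3/(-9 + (s/15 + 5)) = 3/(-9 + (5 + s/15)) = 3/(-4 + s/15))
-986060/t(-581) = -986060/(45/(-60 - 581)) = -986060/(45/(-641)) = -986060/(45*(-1/641)) = -986060/(-45/641) = -986060*(-641/45) = 126412892/9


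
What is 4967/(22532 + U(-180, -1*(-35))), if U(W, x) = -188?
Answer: 4967/22344 ≈ 0.22230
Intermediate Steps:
4967/(22532 + U(-180, -1*(-35))) = 4967/(22532 - 188) = 4967/22344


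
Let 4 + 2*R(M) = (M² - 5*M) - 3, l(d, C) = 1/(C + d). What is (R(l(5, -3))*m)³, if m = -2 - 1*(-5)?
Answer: -1367631/512 ≈ -2671.2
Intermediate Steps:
m = 3 (m = -2 + 5 = 3)
R(M) = -7/2 + M²/2 - 5*M/2 (R(M) = -2 + ((M² - 5*M) - 3)/2 = -2 + (-3 + M² - 5*M)/2 = -2 + (-3/2 + M²/2 - 5*M/2) = -7/2 + M²/2 - 5*M/2)
(R(l(5, -3))*m)³ = ((-7/2 + (1/(-3 + 5))²/2 - 5/(2*(-3 + 5)))*3)³ = ((-7/2 + (1/2)²/2 - 5/2/2)*3)³ = ((-7/2 + (½)²/2 - 5/2*½)*3)³ = ((-7/2 + (½)*(¼) - 5/4)*3)³ = ((-7/2 + ⅛ - 5/4)*3)³ = (-37/8*3)³ = (-111/8)³ = -1367631/512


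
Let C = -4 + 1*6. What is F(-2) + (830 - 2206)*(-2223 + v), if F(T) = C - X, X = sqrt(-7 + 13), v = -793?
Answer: 4150018 - sqrt(6) ≈ 4.1500e+6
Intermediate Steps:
C = 2 (C = -4 + 6 = 2)
X = sqrt(6) ≈ 2.4495
F(T) = 2 - sqrt(6)
F(-2) + (830 - 2206)*(-2223 + v) = (2 - sqrt(6)) + (830 - 2206)*(-2223 - 793) = (2 - sqrt(6)) - 1376*(-3016) = (2 - sqrt(6)) + 4150016 = 4150018 - sqrt(6)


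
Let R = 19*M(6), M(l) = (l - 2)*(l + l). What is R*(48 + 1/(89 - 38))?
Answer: 744496/17 ≈ 43794.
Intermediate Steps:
M(l) = 2*l*(-2 + l) (M(l) = (-2 + l)*(2*l) = 2*l*(-2 + l))
R = 912 (R = 19*(2*6*(-2 + 6)) = 19*(2*6*4) = 19*48 = 912)
R*(48 + 1/(89 - 38)) = 912*(48 + 1/(89 - 38)) = 912*(48 + 1/51) = 912*(2449/51) = 744496/17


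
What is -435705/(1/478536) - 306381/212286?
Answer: -14753914353946687/70762 ≈ -2.0850e+11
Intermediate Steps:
-435705/(1/478536) - 306381/212286 = -435705/1/478536 - 306381*1/212286 = -435705*478536 - 102127/70762 = -208500527880 - 102127/70762 = -14753914353946687/70762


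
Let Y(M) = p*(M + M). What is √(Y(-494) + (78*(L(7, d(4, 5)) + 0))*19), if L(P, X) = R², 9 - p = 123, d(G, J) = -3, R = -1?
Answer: √114114 ≈ 337.81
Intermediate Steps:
p = -114 (p = 9 - 1*123 = 9 - 123 = -114)
Y(M) = -228*M (Y(M) = -114*(M + M) = -228*M)
L(P, X) = 1 (L(P, X) = (-1)² = 1)
√(Y(-494) + (78*(L(7, d(4, 5)) + 0))*19) = √(-228*(-494) + (78*(1 + 0))*19) = √(112632 + (78*1)*19) = √(112632 + 78*19) = √(112632 + 1482) = √114114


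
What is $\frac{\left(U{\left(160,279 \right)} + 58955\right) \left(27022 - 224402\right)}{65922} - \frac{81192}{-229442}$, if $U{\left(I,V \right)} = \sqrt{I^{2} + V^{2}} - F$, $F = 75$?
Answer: $- \frac{666627157966444}{3781318881} - \frac{98690 \sqrt{103441}}{32961} \approx -1.7726 \cdot 10^{5}$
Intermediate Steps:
$U{\left(I,V \right)} = -75 + \sqrt{I^{2} + V^{2}}$ ($U{\left(I,V \right)} = \sqrt{I^{2} + V^{2}} - 75 = -75 + \sqrt{I^{2} + V^{2}}$)
$\frac{\left(U{\left(160,279 \right)} + 58955\right) \left(27022 - 224402\right)}{65922} - \frac{81192}{-229442} = \frac{\left(\left(-75 + \sqrt{160^{2} + 279^{2}}\right) + 58955\right) \left(27022 - 224402\right)}{65922} - \frac{81192}{-229442} = \left(\left(-75 + \sqrt{25600 + 77841}\right) + 58955\right) \left(-197380\right) \frac{1}{65922} - - \frac{40596}{114721} = \left(\left(-75 + \sqrt{103441}\right) + 58955\right) \left(-197380\right) \frac{1}{65922} + \frac{40596}{114721} = \left(58880 + \sqrt{103441}\right) \left(-197380\right) \frac{1}{65922} + \frac{40596}{114721} = \left(-11621734400 - 197380 \sqrt{103441}\right) \frac{1}{65922} + \frac{40596}{114721} = \left(- \frac{5810867200}{32961} - \frac{98690 \sqrt{103441}}{32961}\right) + \frac{40596}{114721} = - \frac{666627157966444}{3781318881} - \frac{98690 \sqrt{103441}}{32961}$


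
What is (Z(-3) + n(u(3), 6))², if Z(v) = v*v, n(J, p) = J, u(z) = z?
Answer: 144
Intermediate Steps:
Z(v) = v²
(Z(-3) + n(u(3), 6))² = ((-3)² + 3)² = (9 + 3)² = 12² = 144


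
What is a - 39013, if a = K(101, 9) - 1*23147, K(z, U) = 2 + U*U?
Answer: -62077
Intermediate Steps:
K(z, U) = 2 + U²
a = -23064 (a = (2 + 9²) - 1*23147 = (2 + 81) - 23147 = 83 - 23147 = -23064)
a - 39013 = -23064 - 39013 = -62077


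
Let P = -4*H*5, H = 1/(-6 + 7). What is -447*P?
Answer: 8940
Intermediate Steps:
H = 1 (H = 1/1 = 1)
P = -20 (P = -4*1*5 = -4*5 = -20)
-447*P = -447*(-20) = 8940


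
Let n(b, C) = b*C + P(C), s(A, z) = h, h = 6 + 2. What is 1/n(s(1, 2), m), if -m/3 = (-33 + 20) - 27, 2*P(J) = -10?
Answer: 1/955 ≈ 0.0010471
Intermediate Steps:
h = 8
s(A, z) = 8
P(J) = -5 (P(J) = (1/2)*(-10) = -5)
m = 120 (m = -3*((-33 + 20) - 27) = -3*(-13 - 27) = -3*(-40) = 120)
n(b, C) = -5 + C*b (n(b, C) = b*C - 5 = C*b - 5 = -5 + C*b)
1/n(s(1, 2), m) = 1/(-5 + 120*8) = 1/(-5 + 960) = 1/955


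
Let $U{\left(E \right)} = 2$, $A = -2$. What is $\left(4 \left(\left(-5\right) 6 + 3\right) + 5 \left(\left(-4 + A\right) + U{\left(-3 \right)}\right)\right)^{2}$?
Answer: $16384$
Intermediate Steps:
$\left(4 \left(\left(-5\right) 6 + 3\right) + 5 \left(\left(-4 + A\right) + U{\left(-3 \right)}\right)\right)^{2} = \left(4 \left(\left(-5\right) 6 + 3\right) + 5 \left(\left(-4 - 2\right) + 2\right)\right)^{2} = \left(4 \left(-30 + 3\right) + 5 \left(-6 + 2\right)\right)^{2} = \left(4 \left(-27\right) + 5 \left(-4\right)\right)^{2} = \left(-108 - 20\right)^{2} = \left(-128\right)^{2} = 16384$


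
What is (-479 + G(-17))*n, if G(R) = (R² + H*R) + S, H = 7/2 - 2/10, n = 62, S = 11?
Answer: -72881/5 ≈ -14576.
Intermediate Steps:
H = 33/10 (H = 7*(½) - 2*⅒ = 7/2 - ⅕ = 33/10 ≈ 3.3000)
G(R) = 11 + R² + 33*R/10 (G(R) = (R² + 33*R/10) + 11 = 11 + R² + 33*R/10)
(-479 + G(-17))*n = (-479 + (11 + (-17)² + (33/10)*(-17)))*62 = (-479 + (11 + 289 - 561/10))*62 = (-479 + 2439/10)*62 = -2351/10*62 = -72881/5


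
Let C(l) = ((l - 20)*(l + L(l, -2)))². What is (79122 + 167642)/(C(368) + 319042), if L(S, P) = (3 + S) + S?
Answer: 17626/10600506767 ≈ 1.6628e-6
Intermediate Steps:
L(S, P) = 3 + 2*S
C(l) = (-20 + l)²*(3 + 3*l)² (C(l) = ((l - 20)*(l + (3 + 2*l)))² = ((-20 + l)*(3 + 3*l))² = (-20 + l)²*(3 + 3*l)²)
(79122 + 167642)/(C(368) + 319042) = (79122 + 167642)/(9*(1 + 368)²*(-20 + 368)² + 319042) = 246764/(9*369²*348² + 319042) = 246764/(9*136161*121104 + 319042) = 246764/(148406775696 + 319042) = 246764/148407094738 = 246764*(1/148407094738) = 17626/10600506767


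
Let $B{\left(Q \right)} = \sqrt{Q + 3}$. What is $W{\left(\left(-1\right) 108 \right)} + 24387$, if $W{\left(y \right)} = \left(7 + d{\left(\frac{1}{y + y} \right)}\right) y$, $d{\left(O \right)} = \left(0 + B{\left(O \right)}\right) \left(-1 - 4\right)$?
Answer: $23631 + 15 \sqrt{3882} \approx 24566.0$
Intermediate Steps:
$B{\left(Q \right)} = \sqrt{3 + Q}$
$d{\left(O \right)} = - 5 \sqrt{3 + O}$ ($d{\left(O \right)} = \left(0 + \sqrt{3 + O}\right) \left(-1 - 4\right) = \sqrt{3 + O} \left(-5\right) = - 5 \sqrt{3 + O}$)
$W{\left(y \right)} = y \left(7 - 5 \sqrt{3 + \frac{1}{2 y}}\right)$ ($W{\left(y \right)} = \left(7 - 5 \sqrt{3 + \frac{1}{y + y}}\right) y = \left(7 - 5 \sqrt{3 + \frac{1}{2 y}}\right) y = y \left(7 - 5 \sqrt{3 + \frac{1}{2 y}}\right)$)
$W{\left(\left(-1\right) 108 \right)} + 24387 = \frac{\left(-1\right) 108 \left(14 - 5 \sqrt{2} \sqrt{\frac{1 + 6 \left(\left(-1\right) 108\right)}{\left(-1\right) 108}}\right)}{2} + 24387 = \frac{1}{2} \left(-108\right) \left(14 - 5 \sqrt{2} \sqrt{\frac{1 + 6 \left(-108\right)}{-108}}\right) + 24387 = \frac{1}{2} \left(-108\right) \left(14 - 5 \sqrt{2} \sqrt{- \frac{1 - 648}{108}}\right) + 24387 = \frac{1}{2} \left(-108\right) \left(14 - 5 \sqrt{2} \sqrt{\left(- \frac{1}{108}\right) \left(-647\right)}\right) + 24387 = \frac{1}{2} \left(-108\right) \left(14 - 5 \sqrt{2} \sqrt{\frac{647}{108}}\right) + 24387 = \frac{1}{2} \left(-108\right) \left(14 - 5 \sqrt{2} \frac{\sqrt{1941}}{18}\right) + 24387 = \frac{1}{2} \left(-108\right) \left(14 - \frac{5 \sqrt{3882}}{18}\right) + 24387 = \left(-756 + 15 \sqrt{3882}\right) + 24387 = 23631 + 15 \sqrt{3882}$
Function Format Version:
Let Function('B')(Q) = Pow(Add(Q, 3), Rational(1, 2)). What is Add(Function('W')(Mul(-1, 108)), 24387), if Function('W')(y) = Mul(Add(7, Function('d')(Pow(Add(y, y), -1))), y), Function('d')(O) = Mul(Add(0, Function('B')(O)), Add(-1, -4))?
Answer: Add(23631, Mul(15, Pow(3882, Rational(1, 2)))) ≈ 24566.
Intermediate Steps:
Function('B')(Q) = Pow(Add(3, Q), Rational(1, 2))
Function('d')(O) = Mul(-5, Pow(Add(3, O), Rational(1, 2))) (Function('d')(O) = Mul(Add(0, Pow(Add(3, O), Rational(1, 2))), Add(-1, -4)) = Mul(Pow(Add(3, O), Rational(1, 2)), -5) = Mul(-5, Pow(Add(3, O), Rational(1, 2))))
Function('W')(y) = Mul(y, Add(7, Mul(-5, Pow(Add(3, Mul(Rational(1, 2), Pow(y, -1))), Rational(1, 2))))) (Function('W')(y) = Mul(Add(7, Mul(-5, Pow(Add(3, Pow(Add(y, y), -1)), Rational(1, 2)))), y) = Mul(Add(7, Mul(-5, Pow(Add(3, Pow(Mul(2, y), -1)), Rational(1, 2)))), y) = Mul(Add(7, Mul(-5, Pow(Add(3, Mul(Rational(1, 2), Pow(y, -1))), Rational(1, 2)))), y) = Mul(y, Add(7, Mul(-5, Pow(Add(3, Mul(Rational(1, 2), Pow(y, -1))), Rational(1, 2))))))
Add(Function('W')(Mul(-1, 108)), 24387) = Add(Mul(Rational(1, 2), Mul(-1, 108), Add(14, Mul(-5, Pow(2, Rational(1, 2)), Pow(Mul(Pow(Mul(-1, 108), -1), Add(1, Mul(6, Mul(-1, 108)))), Rational(1, 2))))), 24387) = Add(Mul(Rational(1, 2), -108, Add(14, Mul(-5, Pow(2, Rational(1, 2)), Pow(Mul(Pow(-108, -1), Add(1, Mul(6, -108))), Rational(1, 2))))), 24387) = Add(Mul(Rational(1, 2), -108, Add(14, Mul(-5, Pow(2, Rational(1, 2)), Pow(Mul(Rational(-1, 108), Add(1, -648)), Rational(1, 2))))), 24387) = Add(Mul(Rational(1, 2), -108, Add(14, Mul(-5, Pow(2, Rational(1, 2)), Pow(Mul(Rational(-1, 108), -647), Rational(1, 2))))), 24387) = Add(Mul(Rational(1, 2), -108, Add(14, Mul(-5, Pow(2, Rational(1, 2)), Pow(Rational(647, 108), Rational(1, 2))))), 24387) = Add(Mul(Rational(1, 2), -108, Add(14, Mul(-5, Pow(2, Rational(1, 2)), Mul(Rational(1, 18), Pow(1941, Rational(1, 2)))))), 24387) = Add(Mul(Rational(1, 2), -108, Add(14, Mul(Rational(-5, 18), Pow(3882, Rational(1, 2))))), 24387) = Add(Add(-756, Mul(15, Pow(3882, Rational(1, 2)))), 24387) = Add(23631, Mul(15, Pow(3882, Rational(1, 2))))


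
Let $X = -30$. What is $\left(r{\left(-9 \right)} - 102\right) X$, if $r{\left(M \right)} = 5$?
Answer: $2910$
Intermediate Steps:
$\left(r{\left(-9 \right)} - 102\right) X = \left(5 - 102\right) \left(-30\right) = \left(-97\right) \left(-30\right) = 2910$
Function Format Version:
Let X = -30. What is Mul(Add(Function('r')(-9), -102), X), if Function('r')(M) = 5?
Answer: 2910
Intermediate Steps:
Mul(Add(Function('r')(-9), -102), X) = Mul(Add(5, -102), -30) = Mul(-97, -30) = 2910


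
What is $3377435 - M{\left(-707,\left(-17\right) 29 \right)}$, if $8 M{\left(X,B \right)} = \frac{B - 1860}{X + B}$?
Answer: $\frac{32423373647}{9600} \approx 3.3774 \cdot 10^{6}$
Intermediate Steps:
$M{\left(X,B \right)} = \frac{-1860 + B}{8 \left(B + X\right)}$ ($M{\left(X,B \right)} = \frac{\left(B - 1860\right) \frac{1}{X + B}}{8} = \frac{\left(-1860 + B\right) \frac{1}{B + X}}{8} = \frac{\frac{1}{B + X} \left(-1860 + B\right)}{8} = \frac{-1860 + B}{8 \left(B + X\right)}$)
$3377435 - M{\left(-707,\left(-17\right) 29 \right)} = 3377435 - \frac{-1860 - 493}{8 \left(\left(-17\right) 29 - 707\right)} = 3377435 - \frac{-1860 - 493}{8 \left(-493 - 707\right)} = 3377435 - \frac{1}{8} \frac{1}{-1200} \left(-2353\right) = 3377435 - \frac{1}{8} \left(- \frac{1}{1200}\right) \left(-2353\right) = 3377435 - \frac{2353}{9600} = \frac{32423373647}{9600}$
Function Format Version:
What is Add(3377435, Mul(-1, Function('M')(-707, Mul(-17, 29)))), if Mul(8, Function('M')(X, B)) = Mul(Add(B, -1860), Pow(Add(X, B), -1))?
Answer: Rational(32423373647, 9600) ≈ 3.3774e+6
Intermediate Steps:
Function('M')(X, B) = Mul(Rational(1, 8), Pow(Add(B, X), -1), Add(-1860, B)) (Function('M')(X, B) = Mul(Rational(1, 8), Mul(Add(B, -1860), Pow(Add(X, B), -1))) = Mul(Rational(1, 8), Mul(Add(-1860, B), Pow(Add(B, X), -1))) = Mul(Rational(1, 8), Mul(Pow(Add(B, X), -1), Add(-1860, B))) = Mul(Rational(1, 8), Pow(Add(B, X), -1), Add(-1860, B)))
Add(3377435, Mul(-1, Function('M')(-707, Mul(-17, 29)))) = Add(3377435, Mul(-1, Mul(Rational(1, 8), Pow(Add(Mul(-17, 29), -707), -1), Add(-1860, Mul(-17, 29))))) = Add(3377435, Mul(-1, Mul(Rational(1, 8), Pow(Add(-493, -707), -1), Add(-1860, -493)))) = Add(3377435, Mul(-1, Mul(Rational(1, 8), Pow(-1200, -1), -2353))) = Add(3377435, Mul(-1, Mul(Rational(1, 8), Rational(-1, 1200), -2353))) = Add(3377435, Mul(-1, Rational(2353, 9600))) = Add(3377435, Rational(-2353, 9600)) = Rational(32423373647, 9600)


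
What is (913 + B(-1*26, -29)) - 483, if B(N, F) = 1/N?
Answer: 11179/26 ≈ 429.96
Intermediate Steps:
(913 + B(-1*26, -29)) - 483 = (913 + 1/(-1*26)) - 483 = (913 + 1/(-26)) - 483 = (913 - 1/26) - 483 = 23737/26 - 483 = 11179/26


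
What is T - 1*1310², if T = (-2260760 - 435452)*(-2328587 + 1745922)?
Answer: 1570986648880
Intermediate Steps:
T = 1570988364980 (T = -2696212*(-582665) = 1570988364980)
T - 1*1310² = 1570988364980 - 1*1310² = 1570988364980 - 1*1716100 = 1570988364980 - 1716100 = 1570986648880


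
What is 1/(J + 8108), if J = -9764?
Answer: -1/1656 ≈ -0.00060386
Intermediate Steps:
1/(J + 8108) = 1/(-9764 + 8108) = 1/(-1656) = -1/1656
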